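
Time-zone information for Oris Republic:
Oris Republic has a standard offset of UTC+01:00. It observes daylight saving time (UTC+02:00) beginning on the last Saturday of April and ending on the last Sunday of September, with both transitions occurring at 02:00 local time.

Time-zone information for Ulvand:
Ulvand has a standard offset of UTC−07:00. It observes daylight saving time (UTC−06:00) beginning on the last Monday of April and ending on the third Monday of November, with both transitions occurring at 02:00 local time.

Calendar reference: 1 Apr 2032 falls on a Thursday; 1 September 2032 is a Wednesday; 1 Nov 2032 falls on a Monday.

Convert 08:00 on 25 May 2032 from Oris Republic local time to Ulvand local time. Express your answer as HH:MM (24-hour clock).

00:00

1 April 2032 is a Thursday, so Saturdays fall on 3, 10, 17, 24; the last is April 24.
1 September 2032 is a Wednesday, so Sundays fall on 5, 12, 19, 26; the last is September 26.
25 May 2032 lies within the daylight-saving period (24 April – 26 September), so Oris Republic is on daylight time, UTC+02:00.
08:00 Oris Republic − 2h = 06:00 UTC.
1 April 2032 is a Thursday, so Mondays fall on 5, 12, 19, 26; the last is April 26.
1 November 2032 is a Monday, so the first Monday is November 1 and the third is November 15.
At the standard offset (UTC−07:00), 06:00 UTC − 7h = 23:00 Ulvand standard time (rolling into the previous day, 24 May 2032).
Daylight saving runs 26 April – 15 November; the standard-time date in Ulvand, 24 May 2032, is inside that window, so Ulvand is at UTC−06:00.
06:00 UTC − 6h = 00:00 Ulvand.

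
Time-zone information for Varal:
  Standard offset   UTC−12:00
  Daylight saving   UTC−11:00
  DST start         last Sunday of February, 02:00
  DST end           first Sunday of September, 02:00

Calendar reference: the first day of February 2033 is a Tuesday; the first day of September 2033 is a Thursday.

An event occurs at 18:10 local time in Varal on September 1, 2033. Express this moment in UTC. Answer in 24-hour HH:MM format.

05:10

1 February 2033 is a Tuesday, so Sundays fall on 6, 13, 20, 27; the last is February 27.
1 September 2033 is a Thursday, so the first Sunday is September 4.
Daylight saving runs 27 February – 4 September; September 1, 2033 is inside that window, so Varal is at UTC−11:00.
18:10 local + 11h = 05:10 UTC (rolling into the next day, 2 September 2033).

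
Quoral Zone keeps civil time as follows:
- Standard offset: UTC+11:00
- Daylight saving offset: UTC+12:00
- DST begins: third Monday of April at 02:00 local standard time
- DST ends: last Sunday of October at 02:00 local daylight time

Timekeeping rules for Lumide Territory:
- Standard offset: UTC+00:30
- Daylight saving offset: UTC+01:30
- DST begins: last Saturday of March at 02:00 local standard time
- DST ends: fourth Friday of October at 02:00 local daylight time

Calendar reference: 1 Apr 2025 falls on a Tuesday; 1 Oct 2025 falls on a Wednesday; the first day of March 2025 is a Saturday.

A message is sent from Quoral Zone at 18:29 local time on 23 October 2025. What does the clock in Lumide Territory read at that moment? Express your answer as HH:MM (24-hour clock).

07:59

1 April 2025 is a Tuesday, so the first Monday is April 7 and the third is April 21.
1 October 2025 is a Wednesday, so Sundays fall on 5, 12, 19, 26; the last is October 26.
Daylight saving runs 21 April – 26 October; 23 October 2025 is inside that window, so Quoral Zone is at UTC+12:00.
18:29 Quoral Zone − 12h = 06:29 UTC.
1 March 2025 is a Saturday, so Saturdays fall on 1, 8, 15, 22, 29; the last is March 29.
1 October 2025 is a Wednesday, so the first Friday is October 3 and the fourth is October 24.
At the standard offset (UTC+00:30), 06:29 UTC + 0h30m = 06:59 Lumide Territory standard time.
Daylight saving runs 29 March – 24 October; the standard-time date in Lumide Territory, 23 October 2025, is inside that window, so Lumide Territory is at UTC+01:30.
06:29 UTC + 1h30m = 07:59 Lumide Territory.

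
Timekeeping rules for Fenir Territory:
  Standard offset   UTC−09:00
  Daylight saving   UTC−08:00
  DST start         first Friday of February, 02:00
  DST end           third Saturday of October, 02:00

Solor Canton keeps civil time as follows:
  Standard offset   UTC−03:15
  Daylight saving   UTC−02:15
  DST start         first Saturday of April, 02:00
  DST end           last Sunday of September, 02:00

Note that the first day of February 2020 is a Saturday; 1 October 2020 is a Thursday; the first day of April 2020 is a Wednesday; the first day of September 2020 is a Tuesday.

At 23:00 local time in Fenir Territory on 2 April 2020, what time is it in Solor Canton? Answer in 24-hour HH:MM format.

1 February 2020 is a Saturday, so the first Friday is February 7.
1 October 2020 is a Thursday, so the first Saturday is October 3 and the third is October 17.
2 April 2020 lies within the daylight-saving period (7 February – 17 October), so Fenir Territory is on daylight time, UTC−08:00.
23:00 Fenir Territory + 8h = 07:00 UTC (rolling into the next day, 3 April 2020).
1 April 2020 is a Wednesday, so the first Saturday is April 4.
1 September 2020 is a Tuesday, so Sundays fall on 6, 13, 20, 27; the last is September 27.
At the standard offset (UTC−03:15), 07:00 UTC − 3h15m = 03:45 Solor Canton standard time.
The standard-time date in Solor Canton, 3 April 2020, does not fall between 4 April and 27 September, so daylight saving is not in effect and Solor Canton is at UTC−03:15.
07:00 UTC − 3h15m = 03:45 Solor Canton.

03:45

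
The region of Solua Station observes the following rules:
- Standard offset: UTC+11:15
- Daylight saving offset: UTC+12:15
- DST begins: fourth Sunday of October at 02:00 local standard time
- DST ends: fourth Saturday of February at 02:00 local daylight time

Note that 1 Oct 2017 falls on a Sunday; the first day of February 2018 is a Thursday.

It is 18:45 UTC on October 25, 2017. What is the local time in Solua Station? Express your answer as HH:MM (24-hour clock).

1 October 2017 is a Sunday, so the first Sunday is October 1 and the fourth is October 22.
1 February 2018 is a Thursday, so the first Saturday is February 3 and the fourth is February 24.
At the standard offset (UTC+11:15), 18:45 UTC + 11h15m = 06:00 Solua Station standard time (rolling into the next day, 26 October 2017).
The standard-time date in Solua Station, October 26, 2017, lies within the daylight-saving period (22 October 2017 – 24 February 2018), so Solua Station is on daylight time, UTC+12:15.
18:45 UTC + 12h15m = 07:00 local (rolling into the next day, 26 October 2017).

07:00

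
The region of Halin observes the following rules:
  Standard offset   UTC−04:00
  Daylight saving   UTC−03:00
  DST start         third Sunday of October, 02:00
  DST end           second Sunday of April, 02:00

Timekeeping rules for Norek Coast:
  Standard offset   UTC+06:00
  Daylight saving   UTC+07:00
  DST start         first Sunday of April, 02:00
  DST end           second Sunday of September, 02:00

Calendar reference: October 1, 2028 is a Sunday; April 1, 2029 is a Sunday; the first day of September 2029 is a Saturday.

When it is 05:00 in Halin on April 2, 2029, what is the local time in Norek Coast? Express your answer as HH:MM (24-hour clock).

1 October 2028 is a Sunday, so the first Sunday is October 1 and the third is October 15.
1 April 2029 is a Sunday, so the first Sunday is April 1 and the second is April 8.
April 2, 2029 lies within the daylight-saving period (15 October 2028 – 8 April 2029), so Halin is on daylight time, UTC−03:00.
05:00 Halin + 3h = 08:00 UTC.
1 April 2029 is a Sunday, so the first Sunday is April 1.
1 September 2029 is a Saturday, so the first Sunday is September 2 and the second is September 9.
At the standard offset (UTC+06:00), 08:00 UTC + 6h = 14:00 Norek Coast standard time.
The standard-time date in Norek Coast, April 2, 2029, falls between 1 April and 9 September, so daylight saving is in effect and Norek Coast is at UTC+07:00.
08:00 UTC + 7h = 15:00 Norek Coast.

15:00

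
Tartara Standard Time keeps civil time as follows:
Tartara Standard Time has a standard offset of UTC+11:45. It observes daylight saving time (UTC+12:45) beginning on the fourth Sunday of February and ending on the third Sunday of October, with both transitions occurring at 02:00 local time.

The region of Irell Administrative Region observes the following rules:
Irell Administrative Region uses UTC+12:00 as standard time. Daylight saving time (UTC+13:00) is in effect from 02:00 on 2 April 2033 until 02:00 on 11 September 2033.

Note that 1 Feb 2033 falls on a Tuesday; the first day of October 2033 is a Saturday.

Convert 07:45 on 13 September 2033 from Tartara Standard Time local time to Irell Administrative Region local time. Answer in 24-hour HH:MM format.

07:00

1 February 2033 is a Tuesday, so the first Sunday is February 6 and the fourth is February 27.
1 October 2033 is a Saturday, so the first Sunday is October 2 and the third is October 16.
13 September 2033 lies within the daylight-saving period (27 February – 16 October), so Tartara Standard Time is on daylight time, UTC+12:45.
07:45 Tartara Standard Time − 12h45m = 19:00 UTC (rolling into the previous day, 12 September 2033).
At the standard offset (UTC+12:00), 19:00 UTC + 12h = 07:00 Irell Administrative Region standard time (rolling into the next day, 13 September 2033).
The standard-time date in Irell Administrative Region, 13 September 2033, does not fall between 2 April and 11 September, so daylight saving is not in effect and Irell Administrative Region is at UTC+12:00.
19:00 UTC + 12h = 07:00 Irell Administrative Region (rolling into the next day, 13 September 2033).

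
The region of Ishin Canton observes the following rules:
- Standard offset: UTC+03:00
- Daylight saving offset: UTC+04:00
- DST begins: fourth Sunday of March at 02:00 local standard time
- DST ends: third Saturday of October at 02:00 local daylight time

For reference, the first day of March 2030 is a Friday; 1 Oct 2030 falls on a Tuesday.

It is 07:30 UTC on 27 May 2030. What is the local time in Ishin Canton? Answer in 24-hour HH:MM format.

11:30

1 March 2030 is a Friday, so the first Sunday is March 3 and the fourth is March 24.
1 October 2030 is a Tuesday, so the first Saturday is October 5 and the third is October 19.
At the standard offset (UTC+03:00), 07:30 UTC + 3h = 10:30 Ishin Canton standard time.
The standard-time date in Ishin Canton, 27 May 2030, falls between 24 March and 19 October, so daylight saving is in effect and Ishin Canton is at UTC+04:00.
07:30 UTC + 4h = 11:30 local.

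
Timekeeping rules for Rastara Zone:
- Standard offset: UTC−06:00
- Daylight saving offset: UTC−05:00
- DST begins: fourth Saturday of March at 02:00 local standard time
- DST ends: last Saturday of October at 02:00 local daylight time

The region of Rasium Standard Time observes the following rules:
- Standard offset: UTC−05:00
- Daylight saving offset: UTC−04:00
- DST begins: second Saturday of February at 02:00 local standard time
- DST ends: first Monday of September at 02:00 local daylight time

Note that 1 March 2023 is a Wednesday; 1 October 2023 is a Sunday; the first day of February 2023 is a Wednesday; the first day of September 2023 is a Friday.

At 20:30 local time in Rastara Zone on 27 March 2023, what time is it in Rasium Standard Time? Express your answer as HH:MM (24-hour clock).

21:30

1 March 2023 is a Wednesday, so the first Saturday is March 4 and the fourth is March 25.
1 October 2023 is a Sunday, so Saturdays fall on 7, 14, 21, 28; the last is October 28.
27 March 2023 lies within the daylight-saving period (25 March – 28 October), so Rastara Zone is on daylight time, UTC−05:00.
20:30 Rastara Zone + 5h = 01:30 UTC (rolling into the next day, 28 March 2023).
1 February 2023 is a Wednesday, so the first Saturday is February 4 and the second is February 11.
1 September 2023 is a Friday, so the first Monday is September 4.
At the standard offset (UTC−05:00), 01:30 UTC − 5h = 20:30 Rasium Standard Time standard time (rolling into the previous day, 27 March 2023).
The standard-time date in Rasium Standard Time, 27 March 2023, falls between 11 February and 4 September, so daylight saving is in effect and Rasium Standard Time is at UTC−04:00.
01:30 UTC − 4h = 21:30 Rasium Standard Time (rolling into the previous day, 27 March 2023).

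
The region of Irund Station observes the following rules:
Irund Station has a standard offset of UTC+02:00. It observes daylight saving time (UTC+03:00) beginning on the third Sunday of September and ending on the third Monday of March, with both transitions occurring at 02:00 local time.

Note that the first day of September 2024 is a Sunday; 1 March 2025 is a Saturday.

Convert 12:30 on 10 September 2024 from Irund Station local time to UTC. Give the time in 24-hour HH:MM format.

1 September 2024 is a Sunday, so the first Sunday is September 1 and the third is September 15.
1 March 2025 is a Saturday, so the first Monday is March 3 and the third is March 17.
10 September 2024 is outside the daylight-saving period (15 September 2024 – 17 March 2025), so Irund Station is on standard time, UTC+02:00.
12:30 local − 2h = 10:30 UTC.

10:30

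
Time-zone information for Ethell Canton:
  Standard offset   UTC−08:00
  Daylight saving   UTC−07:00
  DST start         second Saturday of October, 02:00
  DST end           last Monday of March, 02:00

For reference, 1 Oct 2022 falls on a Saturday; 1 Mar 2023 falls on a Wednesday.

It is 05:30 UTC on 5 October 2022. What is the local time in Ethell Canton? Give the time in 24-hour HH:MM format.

21:30

1 October 2022 is a Saturday, so the first Saturday is October 1 and the second is October 8.
1 March 2023 is a Wednesday, so Mondays fall on 6, 13, 20, 27; the last is March 27.
At the standard offset (UTC−08:00), 05:30 UTC − 8h = 21:30 Ethell Canton standard time (rolling into the previous day, 4 October 2022).
The standard-time date in Ethell Canton, 4 October 2022, does not fall between 8 October 2022 and 27 March 2023, so daylight saving is not in effect and Ethell Canton is at UTC−08:00.
05:30 UTC − 8h = 21:30 local (rolling into the previous day, 4 October 2022).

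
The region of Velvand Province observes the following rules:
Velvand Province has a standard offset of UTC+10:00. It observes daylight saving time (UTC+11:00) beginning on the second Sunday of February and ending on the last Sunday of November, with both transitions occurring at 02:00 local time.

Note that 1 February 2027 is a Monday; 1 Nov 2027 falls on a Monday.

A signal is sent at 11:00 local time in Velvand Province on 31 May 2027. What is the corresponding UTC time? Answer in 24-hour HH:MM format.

1 February 2027 is a Monday, so the first Sunday is February 7 and the second is February 14.
1 November 2027 is a Monday, so Sundays fall on 7, 14, 21, 28; the last is November 28.
Daylight saving runs 14 February – 28 November; 31 May 2027 is inside that window, so Velvand Province is at UTC+11:00.
11:00 local − 11h = 00:00 UTC.

00:00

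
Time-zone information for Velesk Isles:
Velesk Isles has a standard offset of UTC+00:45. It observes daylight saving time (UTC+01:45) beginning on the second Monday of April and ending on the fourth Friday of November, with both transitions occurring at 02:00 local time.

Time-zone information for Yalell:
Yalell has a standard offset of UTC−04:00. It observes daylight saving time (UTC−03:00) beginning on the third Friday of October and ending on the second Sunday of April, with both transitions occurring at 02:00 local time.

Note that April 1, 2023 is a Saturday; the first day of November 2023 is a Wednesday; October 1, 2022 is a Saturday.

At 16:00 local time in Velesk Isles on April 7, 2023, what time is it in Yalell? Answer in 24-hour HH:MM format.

1 April 2023 is a Saturday, so the first Monday is April 3 and the second is April 10.
1 November 2023 is a Wednesday, so the first Friday is November 3 and the fourth is November 24.
April 7, 2023 does not fall between 10 April and 24 November, so daylight saving is not in effect and Velesk Isles is at UTC+00:45.
16:00 Velesk Isles − 0h45m = 15:15 UTC.
1 October 2022 is a Saturday, so the first Friday is October 7 and the third is October 21.
1 April 2023 is a Saturday, so the first Sunday is April 2 and the second is April 9.
At the standard offset (UTC−04:00), 15:15 UTC − 4h = 11:15 Yalell standard time.
Daylight saving runs 21 October 2022 – 9 April 2023; the standard-time date in Yalell, April 7, 2023, is inside that window, so Yalell is at UTC−03:00.
15:15 UTC − 3h = 12:15 Yalell.

12:15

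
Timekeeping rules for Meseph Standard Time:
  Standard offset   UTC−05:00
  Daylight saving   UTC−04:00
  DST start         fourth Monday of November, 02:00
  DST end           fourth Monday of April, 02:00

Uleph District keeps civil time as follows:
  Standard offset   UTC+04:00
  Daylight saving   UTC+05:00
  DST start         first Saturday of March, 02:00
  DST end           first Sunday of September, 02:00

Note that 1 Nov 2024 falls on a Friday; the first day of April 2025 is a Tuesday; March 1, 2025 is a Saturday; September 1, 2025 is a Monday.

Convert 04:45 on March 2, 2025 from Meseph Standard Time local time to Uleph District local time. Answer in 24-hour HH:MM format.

1 November 2024 is a Friday, so the first Monday is November 4 and the fourth is November 25.
1 April 2025 is a Tuesday, so the first Monday is April 7 and the fourth is April 28.
Daylight saving runs 25 November 2024 – 28 April 2025; March 2, 2025 is inside that window, so Meseph Standard Time is at UTC−04:00.
04:45 Meseph Standard Time + 4h = 08:45 UTC.
1 March 2025 is a Saturday, so the first Saturday is March 1.
1 September 2025 is a Monday, so the first Sunday is September 7.
At the standard offset (UTC+04:00), 08:45 UTC + 4h = 12:45 Uleph District standard time.
The standard-time date in Uleph District, March 2, 2025, falls between 1 March and 7 September, so daylight saving is in effect and Uleph District is at UTC+05:00.
08:45 UTC + 5h = 13:45 Uleph District.

13:45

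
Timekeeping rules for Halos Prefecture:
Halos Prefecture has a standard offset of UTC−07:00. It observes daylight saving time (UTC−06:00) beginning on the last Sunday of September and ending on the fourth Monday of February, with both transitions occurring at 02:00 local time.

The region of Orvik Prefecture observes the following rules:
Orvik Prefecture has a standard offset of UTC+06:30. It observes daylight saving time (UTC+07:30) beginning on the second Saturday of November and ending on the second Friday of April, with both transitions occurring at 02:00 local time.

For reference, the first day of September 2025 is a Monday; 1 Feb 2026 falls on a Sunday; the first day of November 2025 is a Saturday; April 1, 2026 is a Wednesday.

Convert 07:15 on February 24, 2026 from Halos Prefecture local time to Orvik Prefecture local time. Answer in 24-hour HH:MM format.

1 September 2025 is a Monday, so Sundays fall on 7, 14, 21, 28; the last is September 28.
1 February 2026 is a Sunday, so the first Monday is February 2 and the fourth is February 23.
Daylight saving runs 28 September 2025 – 23 February 2026; February 24, 2026 is outside that window, so Halos Prefecture is on standard time at UTC−07:00.
07:15 Halos Prefecture + 7h = 14:15 UTC.
1 November 2025 is a Saturday, so the first Saturday is November 1 and the second is November 8.
1 April 2026 is a Wednesday, so the first Friday is April 3 and the second is April 10.
At the standard offset (UTC+06:30), 14:15 UTC + 6h30m = 20:45 Orvik Prefecture standard time.
Daylight saving runs 8 November 2025 – 10 April 2026; the standard-time date in Orvik Prefecture, February 24, 2026, is inside that window, so Orvik Prefecture is at UTC+07:30.
14:15 UTC + 7h30m = 21:45 Orvik Prefecture.

21:45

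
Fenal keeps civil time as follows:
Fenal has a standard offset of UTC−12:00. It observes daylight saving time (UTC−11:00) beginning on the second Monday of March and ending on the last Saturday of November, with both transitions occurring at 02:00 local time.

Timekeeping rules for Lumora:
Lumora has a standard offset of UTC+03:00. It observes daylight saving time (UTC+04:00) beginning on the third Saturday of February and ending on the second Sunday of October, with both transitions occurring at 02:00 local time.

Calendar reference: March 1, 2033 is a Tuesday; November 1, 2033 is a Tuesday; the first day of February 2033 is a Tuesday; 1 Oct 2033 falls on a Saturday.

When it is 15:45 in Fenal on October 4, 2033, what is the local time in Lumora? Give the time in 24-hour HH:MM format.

06:45

1 March 2033 is a Tuesday, so the first Monday is March 7 and the second is March 14.
1 November 2033 is a Tuesday, so Saturdays fall on 5, 12, 19, 26; the last is November 26.
October 4, 2033 lies within the daylight-saving period (14 March – 26 November), so Fenal is on daylight time, UTC−11:00.
15:45 Fenal + 11h = 02:45 UTC (rolling into the next day, 5 October 2033).
1 February 2033 is a Tuesday, so the first Saturday is February 5 and the third is February 19.
1 October 2033 is a Saturday, so the first Sunday is October 2 and the second is October 9.
At the standard offset (UTC+03:00), 02:45 UTC + 3h = 05:45 Lumora standard time.
The standard-time date in Lumora, October 5, 2033, falls between 19 February and 9 October, so daylight saving is in effect and Lumora is at UTC+04:00.
02:45 UTC + 4h = 06:45 Lumora.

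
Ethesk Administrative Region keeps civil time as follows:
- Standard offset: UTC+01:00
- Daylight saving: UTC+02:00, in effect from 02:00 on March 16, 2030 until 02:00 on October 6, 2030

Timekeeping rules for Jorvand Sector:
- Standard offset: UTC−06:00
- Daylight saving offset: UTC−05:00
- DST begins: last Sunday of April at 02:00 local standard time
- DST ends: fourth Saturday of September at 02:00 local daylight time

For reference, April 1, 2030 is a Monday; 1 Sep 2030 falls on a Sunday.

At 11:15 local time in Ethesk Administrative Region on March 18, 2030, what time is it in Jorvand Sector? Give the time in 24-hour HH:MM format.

Daylight saving runs 16 March – 6 October; March 18, 2030 is inside that window, so Ethesk Administrative Region is at UTC+02:00.
11:15 Ethesk Administrative Region − 2h = 09:15 UTC.
1 April 2030 is a Monday, so Sundays fall on 7, 14, 21, 28; the last is April 28.
1 September 2030 is a Sunday, so the first Saturday is September 7 and the fourth is September 28.
At the standard offset (UTC−06:00), 09:15 UTC − 6h = 03:15 Jorvand Sector standard time.
Daylight saving runs 28 April – 28 September; the standard-time date in Jorvand Sector, March 18, 2030, is outside that window, so Jorvand Sector is on standard time at UTC−06:00.
09:15 UTC − 6h = 03:15 Jorvand Sector.

03:15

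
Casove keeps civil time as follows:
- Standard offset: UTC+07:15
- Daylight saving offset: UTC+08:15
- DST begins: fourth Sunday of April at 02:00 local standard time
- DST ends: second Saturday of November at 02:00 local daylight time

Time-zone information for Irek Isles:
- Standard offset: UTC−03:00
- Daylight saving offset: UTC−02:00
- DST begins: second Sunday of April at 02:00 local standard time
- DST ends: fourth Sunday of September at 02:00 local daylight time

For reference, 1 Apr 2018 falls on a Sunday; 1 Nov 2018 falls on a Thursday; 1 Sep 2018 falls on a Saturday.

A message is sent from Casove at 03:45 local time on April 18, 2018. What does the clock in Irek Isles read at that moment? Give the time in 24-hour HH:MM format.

18:30

1 April 2018 is a Sunday, so the first Sunday is April 1 and the fourth is April 22.
1 November 2018 is a Thursday, so the first Saturday is November 3 and the second is November 10.
April 18, 2018 is outside the daylight-saving period (22 April – 10 November), so Casove is on standard time, UTC+07:15.
03:45 Casove − 7h15m = 20:30 UTC (rolling into the previous day, 17 April 2018).
1 April 2018 is a Sunday, so the first Sunday is April 1 and the second is April 8.
1 September 2018 is a Saturday, so the first Sunday is September 2 and the fourth is September 23.
At the standard offset (UTC−03:00), 20:30 UTC − 3h = 17:30 Irek Isles standard time.
Daylight saving runs 8 April – 23 September; the standard-time date in Irek Isles, April 17, 2018, is inside that window, so Irek Isles is at UTC−02:00.
20:30 UTC − 2h = 18:30 Irek Isles.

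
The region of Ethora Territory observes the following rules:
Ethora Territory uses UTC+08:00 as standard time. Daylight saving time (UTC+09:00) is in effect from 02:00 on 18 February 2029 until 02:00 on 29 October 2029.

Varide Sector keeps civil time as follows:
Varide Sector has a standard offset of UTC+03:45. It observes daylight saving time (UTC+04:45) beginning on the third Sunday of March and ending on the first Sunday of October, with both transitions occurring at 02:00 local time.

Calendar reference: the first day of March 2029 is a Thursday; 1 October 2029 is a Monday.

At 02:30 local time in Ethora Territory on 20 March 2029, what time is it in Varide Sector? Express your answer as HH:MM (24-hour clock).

22:15

20 March 2029 falls between 18 February and 29 October, so daylight saving is in effect and Ethora Territory is at UTC+09:00.
02:30 Ethora Territory − 9h = 17:30 UTC (rolling into the previous day, 19 March 2029).
1 March 2029 is a Thursday, so the first Sunday is March 4 and the third is March 18.
1 October 2029 is a Monday, so the first Sunday is October 7.
At the standard offset (UTC+03:45), 17:30 UTC + 3h45m = 21:15 Varide Sector standard time.
The standard-time date in Varide Sector, 19 March 2029, falls between 18 March and 7 October, so daylight saving is in effect and Varide Sector is at UTC+04:45.
17:30 UTC + 4h45m = 22:15 Varide Sector.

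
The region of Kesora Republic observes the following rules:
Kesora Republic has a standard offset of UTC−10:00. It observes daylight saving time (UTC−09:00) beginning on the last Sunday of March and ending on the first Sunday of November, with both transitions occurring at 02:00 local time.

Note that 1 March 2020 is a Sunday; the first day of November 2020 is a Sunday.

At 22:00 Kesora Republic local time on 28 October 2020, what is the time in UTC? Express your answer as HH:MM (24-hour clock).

1 March 2020 is a Sunday, so Sundays fall on 1, 8, 15, 22, 29; the last is March 29.
1 November 2020 is a Sunday, so the first Sunday is November 1.
Daylight saving runs 29 March – 1 November; 28 October 2020 is inside that window, so Kesora Republic is at UTC−09:00.
22:00 local + 9h = 07:00 UTC (rolling into the next day, 29 October 2020).

07:00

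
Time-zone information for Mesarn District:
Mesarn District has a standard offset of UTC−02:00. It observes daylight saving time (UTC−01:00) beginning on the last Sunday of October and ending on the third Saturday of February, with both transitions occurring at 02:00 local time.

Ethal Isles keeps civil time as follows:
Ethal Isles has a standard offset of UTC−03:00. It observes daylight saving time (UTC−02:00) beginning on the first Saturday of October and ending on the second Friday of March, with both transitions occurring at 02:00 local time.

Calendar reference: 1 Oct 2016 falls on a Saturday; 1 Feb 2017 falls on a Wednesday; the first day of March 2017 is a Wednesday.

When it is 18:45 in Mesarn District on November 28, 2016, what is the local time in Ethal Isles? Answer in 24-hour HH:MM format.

17:45

1 October 2016 is a Saturday, so Sundays fall on 2, 9, 16, 23, 30; the last is October 30.
1 February 2017 is a Wednesday, so the first Saturday is February 4 and the third is February 18.
November 28, 2016 lies within the daylight-saving period (30 October 2016 – 18 February 2017), so Mesarn District is on daylight time, UTC−01:00.
18:45 Mesarn District + 1h = 19:45 UTC.
1 October 2016 is a Saturday, so the first Saturday is October 1.
1 March 2017 is a Wednesday, so the first Friday is March 3 and the second is March 10.
At the standard offset (UTC−03:00), 19:45 UTC − 3h = 16:45 Ethal Isles standard time.
The standard-time date in Ethal Isles, November 28, 2016, falls between 1 October 2016 and 10 March 2017, so daylight saving is in effect and Ethal Isles is at UTC−02:00.
19:45 UTC − 2h = 17:45 Ethal Isles.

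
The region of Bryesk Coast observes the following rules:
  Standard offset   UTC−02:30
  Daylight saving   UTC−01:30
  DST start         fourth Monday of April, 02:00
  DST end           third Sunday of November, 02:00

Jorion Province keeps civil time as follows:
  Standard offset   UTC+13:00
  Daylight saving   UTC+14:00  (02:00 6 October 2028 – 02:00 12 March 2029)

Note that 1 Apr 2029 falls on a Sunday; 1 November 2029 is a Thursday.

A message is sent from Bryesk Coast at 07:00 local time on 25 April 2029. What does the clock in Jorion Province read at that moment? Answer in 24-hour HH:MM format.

1 April 2029 is a Sunday, so the first Monday is April 2 and the fourth is April 23.
1 November 2029 is a Thursday, so the first Sunday is November 4 and the third is November 18.
25 April 2029 falls between 23 April and 18 November, so daylight saving is in effect and Bryesk Coast is at UTC−01:30.
07:00 Bryesk Coast + 1h30m = 08:30 UTC.
At the standard offset (UTC+13:00), 08:30 UTC + 13h = 21:30 Jorion Province standard time.
The standard-time date in Jorion Province, 25 April 2029, does not fall between 6 October 2028 and 12 March 2029, so daylight saving is not in effect and Jorion Province is at UTC+13:00.
08:30 UTC + 13h = 21:30 Jorion Province.

21:30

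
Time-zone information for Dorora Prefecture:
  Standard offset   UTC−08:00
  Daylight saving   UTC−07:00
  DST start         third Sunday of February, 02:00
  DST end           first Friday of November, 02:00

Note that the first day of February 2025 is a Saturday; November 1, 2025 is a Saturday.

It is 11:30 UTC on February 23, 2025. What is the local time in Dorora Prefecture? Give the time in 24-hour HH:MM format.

1 February 2025 is a Saturday, so the first Sunday is February 2 and the third is February 16.
1 November 2025 is a Saturday, so the first Friday is November 7.
At the standard offset (UTC−08:00), 11:30 UTC − 8h = 03:30 Dorora Prefecture standard time.
Daylight saving runs 16 February – 7 November; the standard-time date in Dorora Prefecture, February 23, 2025, is inside that window, so Dorora Prefecture is at UTC−07:00.
11:30 UTC − 7h = 04:30 local.

04:30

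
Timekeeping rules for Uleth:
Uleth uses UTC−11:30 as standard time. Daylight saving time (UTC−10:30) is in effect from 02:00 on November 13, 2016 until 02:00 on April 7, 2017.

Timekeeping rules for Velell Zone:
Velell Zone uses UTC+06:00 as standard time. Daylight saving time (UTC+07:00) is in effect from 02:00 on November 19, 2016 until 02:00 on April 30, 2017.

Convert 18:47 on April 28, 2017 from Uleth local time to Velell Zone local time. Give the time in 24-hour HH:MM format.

13:17

Daylight saving runs 13 November 2016 – 7 April 2017; April 28, 2017 is outside that window, so Uleth is on standard time at UTC−11:30.
18:47 Uleth + 11h30m = 06:17 UTC (rolling into the next day, 29 April 2017).
At the standard offset (UTC+06:00), 06:17 UTC + 6h = 12:17 Velell Zone standard time.
The standard-time date in Velell Zone, April 29, 2017, falls between 19 November 2016 and 30 April 2017, so daylight saving is in effect and Velell Zone is at UTC+07:00.
06:17 UTC + 7h = 13:17 Velell Zone.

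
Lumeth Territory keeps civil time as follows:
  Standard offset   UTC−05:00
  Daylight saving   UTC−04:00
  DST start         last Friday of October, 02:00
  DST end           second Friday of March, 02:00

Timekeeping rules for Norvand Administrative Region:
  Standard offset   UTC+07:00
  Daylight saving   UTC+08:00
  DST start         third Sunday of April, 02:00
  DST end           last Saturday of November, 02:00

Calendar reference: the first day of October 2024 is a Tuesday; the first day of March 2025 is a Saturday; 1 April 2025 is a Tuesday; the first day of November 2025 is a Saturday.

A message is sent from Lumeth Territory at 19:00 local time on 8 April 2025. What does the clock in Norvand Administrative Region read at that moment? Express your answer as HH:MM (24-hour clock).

07:00

1 October 2024 is a Tuesday, so Fridays fall on 4, 11, 18, 25; the last is October 25.
1 March 2025 is a Saturday, so the first Friday is March 7 and the second is March 14.
8 April 2025 is outside the daylight-saving period (25 October 2024 – 14 March 2025), so Lumeth Territory is on standard time, UTC−05:00.
19:00 Lumeth Territory + 5h = 00:00 UTC (rolling into the next day, 9 April 2025).
1 April 2025 is a Tuesday, so the first Sunday is April 6 and the third is April 20.
1 November 2025 is a Saturday, so Saturdays fall on 1, 8, 15, 22, 29; the last is November 29.
At the standard offset (UTC+07:00), 00:00 UTC + 7h = 07:00 Norvand Administrative Region standard time.
Daylight saving runs 20 April – 29 November; the standard-time date in Norvand Administrative Region, 9 April 2025, is outside that window, so Norvand Administrative Region is on standard time at UTC+07:00.
00:00 UTC + 7h = 07:00 Norvand Administrative Region.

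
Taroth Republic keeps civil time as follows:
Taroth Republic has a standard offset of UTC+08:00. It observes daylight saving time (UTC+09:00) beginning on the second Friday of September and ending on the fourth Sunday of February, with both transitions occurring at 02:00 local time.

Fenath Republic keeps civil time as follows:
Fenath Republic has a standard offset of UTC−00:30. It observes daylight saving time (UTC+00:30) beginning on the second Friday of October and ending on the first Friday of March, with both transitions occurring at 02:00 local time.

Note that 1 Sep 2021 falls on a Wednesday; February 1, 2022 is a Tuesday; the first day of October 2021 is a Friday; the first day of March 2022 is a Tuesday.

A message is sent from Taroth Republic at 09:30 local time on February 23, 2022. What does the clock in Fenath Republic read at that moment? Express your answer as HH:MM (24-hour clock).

01:00

1 September 2021 is a Wednesday, so the first Friday is September 3 and the second is September 10.
1 February 2022 is a Tuesday, so the first Sunday is February 6 and the fourth is February 27.
February 23, 2022 lies within the daylight-saving period (10 September 2021 – 27 February 2022), so Taroth Republic is on daylight time, UTC+09:00.
09:30 Taroth Republic − 9h = 00:30 UTC.
1 October 2021 is a Friday, so the first Friday is October 1 and the second is October 8.
1 March 2022 is a Tuesday, so the first Friday is March 4.
At the standard offset (UTC−00:30), 00:30 UTC − 0h30m = 00:00 Fenath Republic standard time.
The standard-time date in Fenath Republic, February 23, 2022, lies within the daylight-saving period (8 October 2021 – 4 March 2022), so Fenath Republic is on daylight time, UTC+00:30.
00:30 UTC + 0h30m = 01:00 Fenath Republic.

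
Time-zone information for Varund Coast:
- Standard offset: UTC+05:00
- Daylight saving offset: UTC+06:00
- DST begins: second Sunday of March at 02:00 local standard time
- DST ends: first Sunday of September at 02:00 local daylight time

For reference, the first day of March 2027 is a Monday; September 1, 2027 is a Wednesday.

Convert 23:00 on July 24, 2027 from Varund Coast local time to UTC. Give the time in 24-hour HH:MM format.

1 March 2027 is a Monday, so the first Sunday is March 7 and the second is March 14.
1 September 2027 is a Wednesday, so the first Sunday is September 5.
July 24, 2027 falls between 14 March and 5 September, so daylight saving is in effect and Varund Coast is at UTC+06:00.
23:00 local − 6h = 17:00 UTC.

17:00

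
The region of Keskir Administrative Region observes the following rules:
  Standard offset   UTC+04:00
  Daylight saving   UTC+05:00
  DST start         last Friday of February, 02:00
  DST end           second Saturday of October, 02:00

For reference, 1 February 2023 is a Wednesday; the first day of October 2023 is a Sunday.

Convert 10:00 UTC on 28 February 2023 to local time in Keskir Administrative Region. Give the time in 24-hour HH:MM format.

15:00

1 February 2023 is a Wednesday, so Fridays fall on 3, 10, 17, 24; the last is February 24.
1 October 2023 is a Sunday, so the first Saturday is October 7 and the second is October 14.
At the standard offset (UTC+04:00), 10:00 UTC + 4h = 14:00 Keskir Administrative Region standard time.
Daylight saving runs 24 February – 14 October; the standard-time date in Keskir Administrative Region, 28 February 2023, is inside that window, so Keskir Administrative Region is at UTC+05:00.
10:00 UTC + 5h = 15:00 local.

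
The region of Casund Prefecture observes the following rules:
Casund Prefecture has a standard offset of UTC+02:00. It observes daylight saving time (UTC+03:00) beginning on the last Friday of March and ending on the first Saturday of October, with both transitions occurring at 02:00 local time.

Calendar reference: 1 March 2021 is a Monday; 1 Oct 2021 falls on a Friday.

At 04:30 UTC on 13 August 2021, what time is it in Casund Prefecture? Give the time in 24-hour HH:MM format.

1 March 2021 is a Monday, so Fridays fall on 5, 12, 19, 26; the last is March 26.
1 October 2021 is a Friday, so the first Saturday is October 2.
At the standard offset (UTC+02:00), 04:30 UTC + 2h = 06:30 Casund Prefecture standard time.
Daylight saving runs 26 March – 2 October; the standard-time date in Casund Prefecture, 13 August 2021, is inside that window, so Casund Prefecture is at UTC+03:00.
04:30 UTC + 3h = 07:30 local.

07:30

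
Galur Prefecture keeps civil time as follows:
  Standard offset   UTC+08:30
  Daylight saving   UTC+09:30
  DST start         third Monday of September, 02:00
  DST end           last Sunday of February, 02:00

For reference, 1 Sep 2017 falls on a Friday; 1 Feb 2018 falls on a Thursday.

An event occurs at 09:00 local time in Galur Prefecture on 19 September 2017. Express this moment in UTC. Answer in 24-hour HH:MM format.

1 September 2017 is a Friday, so the first Monday is September 4 and the third is September 18.
1 February 2018 is a Thursday, so Sundays fall on 4, 11, 18, 25; the last is February 25.
19 September 2017 falls between 18 September 2017 and 25 February 2018, so daylight saving is in effect and Galur Prefecture is at UTC+09:30.
09:00 local − 9h30m = 23:30 UTC (rolling into the previous day, 18 September 2017).

23:30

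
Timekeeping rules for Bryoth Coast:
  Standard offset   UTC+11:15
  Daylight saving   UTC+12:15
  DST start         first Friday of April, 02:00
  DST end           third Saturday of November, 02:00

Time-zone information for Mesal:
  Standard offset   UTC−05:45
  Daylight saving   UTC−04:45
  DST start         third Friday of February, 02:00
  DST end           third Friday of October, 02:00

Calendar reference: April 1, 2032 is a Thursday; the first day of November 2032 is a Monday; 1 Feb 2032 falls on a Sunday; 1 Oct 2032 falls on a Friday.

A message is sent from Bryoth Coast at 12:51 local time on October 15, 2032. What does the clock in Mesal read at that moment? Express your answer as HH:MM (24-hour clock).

1 April 2032 is a Thursday, so the first Friday is April 2.
1 November 2032 is a Monday, so the first Saturday is November 6 and the third is November 20.
Daylight saving runs 2 April – 20 November; October 15, 2032 is inside that window, so Bryoth Coast is at UTC+12:15.
12:51 Bryoth Coast − 12h15m = 00:36 UTC.
1 February 2032 is a Sunday, so the first Friday is February 6 and the third is February 20.
1 October 2032 is a Friday, so the first Friday is October 1 and the third is October 15.
At the standard offset (UTC−05:45), 00:36 UTC − 5h45m = 18:51 Mesal standard time (rolling into the previous day, 14 October 2032).
Daylight saving runs 20 February – 15 October; the standard-time date in Mesal, October 14, 2032, is inside that window, so Mesal is at UTC−04:45.
00:36 UTC − 4h45m = 19:51 Mesal (rolling into the previous day, 14 October 2032).

19:51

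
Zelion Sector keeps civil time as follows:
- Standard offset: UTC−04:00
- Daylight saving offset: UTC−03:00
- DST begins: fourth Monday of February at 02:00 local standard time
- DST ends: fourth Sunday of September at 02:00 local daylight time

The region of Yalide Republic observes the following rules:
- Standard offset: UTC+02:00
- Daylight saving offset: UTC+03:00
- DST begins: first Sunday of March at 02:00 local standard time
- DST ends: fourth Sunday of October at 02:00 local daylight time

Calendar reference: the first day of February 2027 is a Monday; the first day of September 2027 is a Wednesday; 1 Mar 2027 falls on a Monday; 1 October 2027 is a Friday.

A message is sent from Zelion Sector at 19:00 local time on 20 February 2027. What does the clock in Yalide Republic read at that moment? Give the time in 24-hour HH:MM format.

01:00

1 February 2027 is a Monday, so the first Monday is February 1 and the fourth is February 22.
1 September 2027 is a Wednesday, so the first Sunday is September 5 and the fourth is September 26.
Daylight saving runs 22 February – 26 September; 20 February 2027 is outside that window, so Zelion Sector is on standard time at UTC−04:00.
19:00 Zelion Sector + 4h = 23:00 UTC.
1 March 2027 is a Monday, so the first Sunday is March 7.
1 October 2027 is a Friday, so the first Sunday is October 3 and the fourth is October 24.
At the standard offset (UTC+02:00), 23:00 UTC + 2h = 01:00 Yalide Republic standard time (rolling into the next day, 21 February 2027).
Daylight saving runs 7 March – 24 October; the standard-time date in Yalide Republic, 21 February 2027, is outside that window, so Yalide Republic is on standard time at UTC+02:00.
23:00 UTC + 2h = 01:00 Yalide Republic (rolling into the next day, 21 February 2027).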